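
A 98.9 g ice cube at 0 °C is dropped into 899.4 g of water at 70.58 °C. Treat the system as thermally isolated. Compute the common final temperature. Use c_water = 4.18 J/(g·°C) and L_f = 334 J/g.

T_f ≈ 55.7 °C

Energy conservation, ΣQ = 0:
latent heat to melt: 98.9×334 = 33033; warm the meltwater: 413.4 T; water: 3759.5(T − 70.58)
4172.9 T = 265345 − 33033 = 232312
T ≈ 55.67 °C. Since T > 0 °C, the all-ice-melts assumption holds.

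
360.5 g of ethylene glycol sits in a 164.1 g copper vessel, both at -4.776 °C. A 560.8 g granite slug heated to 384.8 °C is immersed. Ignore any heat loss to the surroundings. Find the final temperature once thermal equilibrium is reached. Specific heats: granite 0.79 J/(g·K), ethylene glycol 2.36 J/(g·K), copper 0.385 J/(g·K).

Heat gained plus heat lost sum to zero:
560.8·0.79·(T − 384.8) + 360.5·2.36·(T − (-4.776)) + 164.1·0.385·(T − (-4.776)) = 0
(443.03 + 850.78 + 63.18) T = 443.03·384.8 + 850.78·(-4.776) + 63.18·(-4.776)
T = 166114 / 1357 = 122 °C

T_f ≈ 122.4 °C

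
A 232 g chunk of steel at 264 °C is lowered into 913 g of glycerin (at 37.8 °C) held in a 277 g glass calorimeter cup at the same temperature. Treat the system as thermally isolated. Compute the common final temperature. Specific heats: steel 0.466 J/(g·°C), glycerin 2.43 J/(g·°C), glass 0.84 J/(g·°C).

T_f ≈ 47.4 °C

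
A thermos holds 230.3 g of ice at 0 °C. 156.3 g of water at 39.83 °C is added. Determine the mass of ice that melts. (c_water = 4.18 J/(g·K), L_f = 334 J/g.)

m_melted ≈ 77.9 g

Cooling the water to 0 °C releases 156.3×4.18×39.83 = 26022 J.
To melt every bit of ice: 230.3×334 = 76920 J.
26022 J < 76920 J, so only part of the ice melts and the system sits at 0 °C.
m_melted×334 = 26022  ⇒  m_melted ≈ 77.91 g.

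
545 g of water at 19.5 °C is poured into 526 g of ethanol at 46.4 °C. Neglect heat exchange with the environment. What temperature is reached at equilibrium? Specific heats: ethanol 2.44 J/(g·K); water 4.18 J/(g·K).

T_f ≈ 29.2 °C

Heat lost by the ethanol equals heat gained by the water:
526×2.44×(46.4 − T) = 545×4.18×(T − 19.5)
1283.4(46.4 − T) = 2278.1(T − 19.5)
3561.5 T = 103975  ⇒  T ≈ 29.19 °C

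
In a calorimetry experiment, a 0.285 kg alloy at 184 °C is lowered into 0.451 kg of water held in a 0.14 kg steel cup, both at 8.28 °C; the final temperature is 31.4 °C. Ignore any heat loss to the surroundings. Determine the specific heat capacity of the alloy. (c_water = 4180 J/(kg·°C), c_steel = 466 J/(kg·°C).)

c ≈ 1040 J/(kg·°C)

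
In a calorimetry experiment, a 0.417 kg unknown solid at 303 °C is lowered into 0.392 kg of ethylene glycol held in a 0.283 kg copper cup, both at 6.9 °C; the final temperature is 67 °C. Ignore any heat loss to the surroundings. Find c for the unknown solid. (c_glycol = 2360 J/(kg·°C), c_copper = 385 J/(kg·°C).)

c ≈ 632 J/(kg·°C)

Energy conservation, ΣQ = 0:
0.417×c×(67 − 303) + 0.392×2360×(67 − 6.9) + 0.283×385×(67 − 6.9) = 0
-98.41 c = -62148
c = -62148/-98.41 ≈ 631.5 J/(kg·°C)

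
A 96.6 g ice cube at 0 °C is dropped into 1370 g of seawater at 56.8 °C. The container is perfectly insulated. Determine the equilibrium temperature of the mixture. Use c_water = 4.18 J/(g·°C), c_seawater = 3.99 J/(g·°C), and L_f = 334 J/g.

Conservation of energy gives ΣQ = 0:
fusion: m_ice L_f = 96.6×334 = 32264; meltwater 0→T: 96.6×4.18×T = 403.79 T; seawater cools: 1370×3.99×(T − 56.8) = 5466.3(T − 56.8)
5870.1 T = 310486 − 32264 = 278221
T ≈ 47.40 °C — above 0 °C, consistent with complete melting.

T_f ≈ 47.4 °C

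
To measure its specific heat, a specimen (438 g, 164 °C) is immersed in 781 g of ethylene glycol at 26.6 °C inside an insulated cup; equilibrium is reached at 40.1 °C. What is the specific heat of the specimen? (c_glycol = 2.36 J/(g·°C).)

c ≈ 0.459 J/(g·°C)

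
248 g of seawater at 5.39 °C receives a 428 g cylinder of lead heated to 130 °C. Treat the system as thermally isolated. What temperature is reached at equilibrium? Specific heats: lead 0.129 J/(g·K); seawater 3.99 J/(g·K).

T_f ≈ 12.0 °C

T_f is the heat-capacity-weighted average of the initial temperatures:
T_f = (55.21·130 + 989.52·5.39) / (55.21 + 989.52)
    = 12511 / 1044.7 ≈ 11.98 °C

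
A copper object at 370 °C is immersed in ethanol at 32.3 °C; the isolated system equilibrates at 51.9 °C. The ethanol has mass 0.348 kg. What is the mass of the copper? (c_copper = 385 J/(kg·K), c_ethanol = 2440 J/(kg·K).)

m ≈ 0.136 kg

Taking heat into each body as positive, Σ m c ΔT = 0:
m·385·(51.9 − 370) + 0.348·2440·(51.9 − 32.3) = 0
-122469 m = -16643
m = -16643/-122469 ≈ 0.1359 kg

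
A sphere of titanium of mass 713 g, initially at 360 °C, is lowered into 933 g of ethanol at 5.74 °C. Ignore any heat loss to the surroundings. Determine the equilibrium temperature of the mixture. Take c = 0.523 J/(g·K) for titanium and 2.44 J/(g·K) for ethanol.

T_f ≈ 55.6 °C

Heat gained plus heat lost sum to zero:
713×0.523×(T − 360) + 933×2.44×(T − 5.74) = 0
372.9(T − 360) + 2276.5(T − 5.74) = 0
2649.4 T = 147311
T ≈ 55.60 °C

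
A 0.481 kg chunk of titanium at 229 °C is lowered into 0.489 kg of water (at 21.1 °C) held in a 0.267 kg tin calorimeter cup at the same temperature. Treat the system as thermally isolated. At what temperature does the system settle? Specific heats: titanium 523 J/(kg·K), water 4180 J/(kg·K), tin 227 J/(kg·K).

T_f ≈ 43.3 °C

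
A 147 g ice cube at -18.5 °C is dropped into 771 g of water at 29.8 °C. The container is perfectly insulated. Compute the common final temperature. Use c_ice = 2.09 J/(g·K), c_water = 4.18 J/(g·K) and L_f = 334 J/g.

T_f ≈ 10.8 °C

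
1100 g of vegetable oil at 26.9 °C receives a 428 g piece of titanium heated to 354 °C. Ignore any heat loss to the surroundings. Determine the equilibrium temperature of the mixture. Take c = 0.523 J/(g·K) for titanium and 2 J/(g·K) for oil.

T_f ≈ 57.1 °C

With ΣQ=0 the equilibrium temperature is the m·c-weighted mean:
T_f = (223.84*354 + 2200*26.9) / (223.84 + 2200)
    = 138421 / 2423.8 ≈ 57.11 °C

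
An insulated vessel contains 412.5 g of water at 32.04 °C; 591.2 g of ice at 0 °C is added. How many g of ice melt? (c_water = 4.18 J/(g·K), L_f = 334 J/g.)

m_melted ≈ 165 g

Water can give up m c ΔT = 412.5×4.18×32.04 = 55245 J before reaching 0 °C.
Fully melting the ice requires m_ice L_f = 591.2×334 = 197461 J.
That's not enough to melt it all — equilibrium is at 0 °C with ice remaining.
m_melt = 55245 / L_f = 165.4 g.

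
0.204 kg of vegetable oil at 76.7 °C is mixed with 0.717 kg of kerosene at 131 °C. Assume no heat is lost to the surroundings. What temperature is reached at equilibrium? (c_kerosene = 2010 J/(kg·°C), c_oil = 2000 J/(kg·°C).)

T_f ≈ 119.0 °C

T_f is the heat-capacity-weighted average of the initial temperatures:
T_f = (1441.2×131 + 408×76.7) / (1441.2 + 408)
    = 220087 / 1849.2 ≈ 119.02 °C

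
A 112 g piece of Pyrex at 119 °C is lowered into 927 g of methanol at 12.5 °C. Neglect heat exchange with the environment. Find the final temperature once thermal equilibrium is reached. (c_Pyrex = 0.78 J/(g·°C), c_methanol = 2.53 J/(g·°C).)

T_f ≈ 16.3 °C

Heat gained plus heat lost sum to zero:
112*0.78*(T − 119) + 927*2.53*(T − 12.5) = 0
(87.36 + 2345.3) T = 87.36*119 + 2345.3*12.5
T = 39712/2432.7 ≈ 16.32 °C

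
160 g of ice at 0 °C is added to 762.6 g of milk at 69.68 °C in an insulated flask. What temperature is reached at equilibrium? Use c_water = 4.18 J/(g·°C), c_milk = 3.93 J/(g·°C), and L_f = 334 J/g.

Net heat exchanged in the isolated system is zero:
melt ice: 160×334 = 53440
  meltwater 0→T: 160×4.18×T = 668.8 T
  milk: 2997(T − 69.68)
3665.8 T = 208832 − 53440 = 155392
T ≈ 42.39 °C — above 0 °C, consistent with complete melting.

T_f ≈ 42.4 °C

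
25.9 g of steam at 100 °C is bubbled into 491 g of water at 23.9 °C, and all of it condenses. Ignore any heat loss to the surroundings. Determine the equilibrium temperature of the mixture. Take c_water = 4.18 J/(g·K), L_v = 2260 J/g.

T_f ≈ 54.8 °C

Energy balance with sensible and latent terms:
steam→water at 100 °C releases m L_v = 25.9×2260 = 58534
  condensed water 100 °C→T: 108.26(T − 100)
  water warms: 491×4.18×(T − 23.9) = 2052.4(T − 23.9)
2160.6 T = 58534 + 10826 + 49052 = 118412
T ≈ 54.80 °C (< 100 °C, so full condensation is consistent).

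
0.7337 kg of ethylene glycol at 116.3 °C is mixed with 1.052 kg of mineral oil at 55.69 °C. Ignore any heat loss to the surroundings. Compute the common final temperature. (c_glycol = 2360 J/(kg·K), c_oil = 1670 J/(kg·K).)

Heat gained plus heat lost sum to zero:
0.7337×2360×(T − 116.3) + 1.052×1670×(T − 55.69) = 0
(1731.5 + 1756.8) T = 1731.5×116.3 + 1756.8×55.69
T = 299216/3488.4 ≈ 85.78 °C

T_f ≈ 85.8 °C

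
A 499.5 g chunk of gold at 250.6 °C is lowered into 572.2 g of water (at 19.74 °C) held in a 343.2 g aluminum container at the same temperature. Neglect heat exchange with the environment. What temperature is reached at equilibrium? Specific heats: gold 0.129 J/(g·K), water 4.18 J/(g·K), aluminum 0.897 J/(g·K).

T_f ≈ 25.1 °C

Conservation of energy gives ΣQ = 0:
499.5*0.129*(T − 250.6) + 572.2*4.18*(T − 19.74) + 343.2*0.897*(T − 19.74) = 0
64.44(T − 250.6) + 2391.8(T − 19.74) + 307.85(T − 19.74) = 0
(64.44 + 2391.8 + 307.85) T = 64.44*250.6 + 2391.8*19.74 + 307.85*19.74
T = 69439/2764.1 ≈ 25.12 °C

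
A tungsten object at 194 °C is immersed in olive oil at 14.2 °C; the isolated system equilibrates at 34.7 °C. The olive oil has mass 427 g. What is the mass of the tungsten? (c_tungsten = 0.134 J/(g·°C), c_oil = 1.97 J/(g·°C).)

|Q_tungsten| = |Q_oil|:
m×0.134×(194 − 34.7) = 427×1.97×(34.7 − 14.2)
21.35 m = 17244  ⇒  m ≈ 807.8 g

m ≈ 808 g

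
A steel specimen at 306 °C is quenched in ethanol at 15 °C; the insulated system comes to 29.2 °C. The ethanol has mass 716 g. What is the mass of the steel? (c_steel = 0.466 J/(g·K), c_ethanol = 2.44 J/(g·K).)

Heat lost by the steel = heat gained by the ethanol:
m×0.466×(306 − 29.2) = 716×2.44×(29.2 − 15)
128.99 m = 24808  ⇒  m ≈ 192.3 g

m ≈ 192 g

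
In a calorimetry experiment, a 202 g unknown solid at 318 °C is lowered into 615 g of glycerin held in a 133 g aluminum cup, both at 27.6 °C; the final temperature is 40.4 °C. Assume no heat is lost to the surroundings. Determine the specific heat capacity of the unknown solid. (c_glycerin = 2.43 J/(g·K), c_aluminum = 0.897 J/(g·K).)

c ≈ 0.368 J/(g·K)

Setting the total heat transfer to zero:
202×c×(40.4 − 318) + 615×2.43×(40.4 − 27.6) + 133×0.897×(40.4 − 27.6) = 0
-56075 c = -20656
c = -20656/-56075 ≈ 0.3684 J/(g·K)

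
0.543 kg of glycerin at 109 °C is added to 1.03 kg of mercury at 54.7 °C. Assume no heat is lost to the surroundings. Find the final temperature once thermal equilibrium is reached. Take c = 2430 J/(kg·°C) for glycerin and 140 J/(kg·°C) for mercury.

T_f = Σ m_i c_i T_i / Σ m_i c_i:
T_f = (1319.5×109 + 144.2×54.7) / (1319.5 + 144.2)
    = 151712 / 1463.7 ≈ 103.65 °C

T_f ≈ 103.7 °C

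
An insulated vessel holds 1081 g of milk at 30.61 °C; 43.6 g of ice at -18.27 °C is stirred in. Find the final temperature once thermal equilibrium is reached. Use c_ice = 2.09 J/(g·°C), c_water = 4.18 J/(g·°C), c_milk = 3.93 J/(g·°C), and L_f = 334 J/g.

Let T be the final temperature. ΣQ_i = 0:
warm ice to 0 °C: 43.6×2.09×(0 − (-18.27)) = 1664.8; latent heat to melt: 43.6×334 = 14562; meltwater 0→T: 43.6×4.18×T = 182.25 T; milk: 4248.3(T − 30.61)
4430.6 T = 130041 − 16227 = 113814
T ≈ 25.69 °C. Since T > 0 °C, the all-ice-melts assumption holds.

T_f ≈ 25.7 °C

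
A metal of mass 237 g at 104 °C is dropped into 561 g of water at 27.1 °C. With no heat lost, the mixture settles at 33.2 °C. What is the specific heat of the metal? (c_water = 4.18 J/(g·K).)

c ≈ 0.852 J/(g·K)

m_s c (T_s − T_f) = m_water c_water (T_f − T_0):
237·c·(104 − 33.2) = 561·4.18·(33.2 − 27.1)
16780 c = 14304  ⇒  c ≈ 0.8525 J/(g·K)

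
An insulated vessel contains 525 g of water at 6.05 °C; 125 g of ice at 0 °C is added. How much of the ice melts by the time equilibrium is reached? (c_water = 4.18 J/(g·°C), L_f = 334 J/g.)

m_melted ≈ 39.8 g

Water can give up m c ΔT = 525×4.18×6.05 = 13277 J before reaching 0 °C.
To melt every bit of ice: 125×334 = 41750 J.
That's not enough to melt it all — equilibrium is at 0 °C with ice remaining.
m_melted×334 = 13277  ⇒  m_melted ≈ 39.75 g.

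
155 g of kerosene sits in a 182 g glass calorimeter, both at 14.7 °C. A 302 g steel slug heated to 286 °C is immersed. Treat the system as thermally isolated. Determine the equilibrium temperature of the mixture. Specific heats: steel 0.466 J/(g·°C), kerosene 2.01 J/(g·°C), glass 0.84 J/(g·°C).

T_f ≈ 77.8 °C

Energy conservation, ΣQ = 0:
302*0.466*(T − 286) + 155*2.01*(T − 14.7) + 182*0.84*(T − 14.7) = 0
140.73(T − 286) + 311.55(T − 14.7) + 152.88(T − 14.7) = 0
605.16 T = 47076
T = 47076 / 605.16 = 77.8 °C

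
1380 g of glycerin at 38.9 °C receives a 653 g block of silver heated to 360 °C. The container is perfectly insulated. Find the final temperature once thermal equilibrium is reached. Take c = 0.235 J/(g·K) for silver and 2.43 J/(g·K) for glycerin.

Energy conservation, ΣQ = 0:
653*0.235*(T − 360) + 1380*2.43*(T − 38.9) = 0
(153.45 + 3353.4) T = 153.45*360 + 3353.4*38.9
T = 185691 / 3506.9 = 53 °C

T_f ≈ 53.0 °C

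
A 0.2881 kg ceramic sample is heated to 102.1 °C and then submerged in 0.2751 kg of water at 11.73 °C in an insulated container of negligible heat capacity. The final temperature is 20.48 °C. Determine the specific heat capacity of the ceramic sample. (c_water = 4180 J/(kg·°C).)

c ≈ 428 J/(kg·°C)

Energy conservation, ΣQ = 0:
0.2881·c·(20.48 − 102.1) + 0.2751·4180·(20.48 − 11.73) = 0
-23.51 c = -10062
c = -10062/-23.51 ≈ 427.9 J/(kg·°C)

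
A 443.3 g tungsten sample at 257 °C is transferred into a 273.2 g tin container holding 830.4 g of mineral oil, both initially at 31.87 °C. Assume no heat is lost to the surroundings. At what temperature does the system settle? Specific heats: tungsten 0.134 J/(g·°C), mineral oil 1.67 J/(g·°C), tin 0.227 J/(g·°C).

Heat gained plus heat lost sum to zero:
443.3·0.134·(T − 257) + 830.4·1.67·(T − 31.87) + 273.2·0.227·(T − 31.87) = 0
59.4(T − 257) + 1386.8(T − 31.87) + 62.02(T − 31.87) = 0
1508.2 T = 61439
T = 61439 / 1508.2 = 40.7 °C

T_f ≈ 40.7 °C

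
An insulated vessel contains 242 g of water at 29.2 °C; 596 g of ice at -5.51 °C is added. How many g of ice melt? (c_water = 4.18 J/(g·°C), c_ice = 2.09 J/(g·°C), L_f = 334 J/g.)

Cooling the water to 0 °C releases 242×4.18×29.2 = 29538 J.
Of that, 596×2.09×5.51 = 6863.5 J goes to bring the ice to 0 °C, leaving 22674 J.
Fully melting the ice requires m_ice L_f = 596×334 = 199064 J.
That's not enough to melt it all — equilibrium is at 0 °C with ice remaining.
Mass melted = 22674/334 ≈ 67.89 g.

m_melted ≈ 67.9 g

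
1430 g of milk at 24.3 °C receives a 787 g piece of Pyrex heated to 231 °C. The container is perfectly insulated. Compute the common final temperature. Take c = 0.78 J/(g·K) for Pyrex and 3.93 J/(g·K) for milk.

T_f ≈ 44.7 °C

Conservation of energy gives ΣQ = 0:
787·0.78·(T − 231) + 1430·3.93·(T − 24.3) = 0
613.86(T − 231) + 5619.9(T − 24.3) = 0
(613.86 + 5619.9) T = 613.86·231 + 5619.9·24.3
T = 278365/6233.8 ≈ 44.65 °C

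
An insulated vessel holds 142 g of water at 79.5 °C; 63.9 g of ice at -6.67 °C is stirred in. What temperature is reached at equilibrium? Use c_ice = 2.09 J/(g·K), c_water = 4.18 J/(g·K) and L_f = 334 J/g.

T_f ≈ 29.0 °C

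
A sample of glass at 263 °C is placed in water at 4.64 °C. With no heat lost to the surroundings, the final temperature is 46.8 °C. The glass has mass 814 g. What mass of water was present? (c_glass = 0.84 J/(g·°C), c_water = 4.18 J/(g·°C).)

|Q_glass| = |Q_water|:
814×0.84×(263 − 46.8) = m×4.18×(46.8 − 4.64)
176.23 m = 147829  ⇒  m ≈ 838.8 g

m ≈ 839 g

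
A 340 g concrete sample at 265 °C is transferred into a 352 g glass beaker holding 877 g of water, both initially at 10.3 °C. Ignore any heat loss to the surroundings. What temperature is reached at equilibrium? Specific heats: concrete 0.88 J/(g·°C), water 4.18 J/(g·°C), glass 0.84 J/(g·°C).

T_f ≈ 28.2 °C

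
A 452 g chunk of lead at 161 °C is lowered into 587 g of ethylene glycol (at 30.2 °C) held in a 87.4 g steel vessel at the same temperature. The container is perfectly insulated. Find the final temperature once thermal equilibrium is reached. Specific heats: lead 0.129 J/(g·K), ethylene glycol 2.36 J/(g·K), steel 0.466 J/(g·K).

Let T be the final temperature. ΣQ_i = 0:
452×0.129×(T − 161) + 587×2.36×(T − 30.2) + 87.4×0.466×(T − 30.2) = 0
58.31(T − 161) + 1385.3(T − 30.2) + 40.73(T − 30.2) = 0
(58.31 + 1385.3 + 40.73) T = 58.31×161 + 1385.3×30.2 + 40.73×30.2
T ≈ 35.34 °C

T_f ≈ 35.3 °C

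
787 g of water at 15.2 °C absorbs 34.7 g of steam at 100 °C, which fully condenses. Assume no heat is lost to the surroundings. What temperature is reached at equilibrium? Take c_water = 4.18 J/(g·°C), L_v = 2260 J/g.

T_f ≈ 41.6 °C

Sum of m c ΔT and latent-heat terms is zero:
latent heat released on condensation: 34.7×2260 = 78422
  condensate cools 100→T: 34.7×4.18×(T − 100) = 145.05(T − 100)
  original water: 3289.7(T − 15.2)
3434.7 T = 78422 + 14505 + 50003 = 142929
T ≈ 41.61 °C (< 100 °C, so full condensation is consistent).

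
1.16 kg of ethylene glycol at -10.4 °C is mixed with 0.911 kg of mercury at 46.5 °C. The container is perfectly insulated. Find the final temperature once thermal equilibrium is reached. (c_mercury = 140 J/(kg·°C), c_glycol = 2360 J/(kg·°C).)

T_f ≈ -7.9 °C

T_f = Σ m_i c_i T_i / Σ m_i c_i:
T_f = (127.54*46.5 + 2737.6*(-10.4)) / (127.54 + 2737.6)
    = -22540 / 2865.1 ≈ -7.87 °C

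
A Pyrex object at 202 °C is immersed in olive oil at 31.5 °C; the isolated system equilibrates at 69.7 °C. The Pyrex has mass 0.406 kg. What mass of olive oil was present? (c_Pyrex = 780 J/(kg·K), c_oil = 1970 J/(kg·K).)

Heat lost by the Pyrex = heat gained by the oil:
0.406·780·(202 − 69.7) = m·1970·(69.7 − 31.5)
75254 m = 41897  ⇒  m ≈ 0.5567 kg

m ≈ 0.557 kg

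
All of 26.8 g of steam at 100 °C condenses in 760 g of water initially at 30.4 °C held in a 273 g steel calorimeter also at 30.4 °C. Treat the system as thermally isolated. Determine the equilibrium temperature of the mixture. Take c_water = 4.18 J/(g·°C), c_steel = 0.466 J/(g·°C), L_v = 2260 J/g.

T_f ≈ 50.4 °C

Energy balance with sensible and latent terms:
steam→water at 100 °C releases m L_v = 26.8·2260 = 60568
  condensed water 100 °C→T: 112.02(T − 100)
  original water: 3176.8(T − 30.4)
  cup: 127.22(T − 30.4)
3416 T = 60568 + 11202 + 100442 = 172213
T ≈ 50.41 °C — below 100 °C, confirming all the steam condensed.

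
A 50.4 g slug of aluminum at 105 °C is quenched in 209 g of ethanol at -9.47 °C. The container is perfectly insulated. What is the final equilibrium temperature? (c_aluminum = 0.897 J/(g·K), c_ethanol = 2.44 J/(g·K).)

Set heat shed by the hot body equal to heat absorbed by the cold body:
50.4*0.897*(105 − T) = 209*2.44*(T − (-9.47))
45.21(105 − T) = 509.96(T − (-9.47))
555.17 T = -82.4  ⇒  T ≈ -0.15 °C

T_f ≈ -0.1 °C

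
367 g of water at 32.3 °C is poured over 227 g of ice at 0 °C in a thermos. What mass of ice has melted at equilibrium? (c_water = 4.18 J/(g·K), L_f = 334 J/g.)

Cooling the water to 0 °C releases 367·4.18·32.3 = 49550 J.
Melting all 227 g of ice would need 227·334 = 75818 J.
49550 J < 75818 J, so only part of the ice melts and the system sits at 0 °C.
Mass melted = 49550/334 ≈ 148.4 g.

m_melted ≈ 148 g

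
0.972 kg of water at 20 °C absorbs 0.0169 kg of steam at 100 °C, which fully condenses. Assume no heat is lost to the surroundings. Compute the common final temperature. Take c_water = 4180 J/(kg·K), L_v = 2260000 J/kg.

T_f ≈ 30.6 °C

Setting the total heat transfer to zero:
steam→water at 100 °C releases m L_v = 0.0169×2260000 = 38194; condensed water 100 °C→T: 70.64(T − 100); original water: 4063(T − 20)
4133.6 T = 38194 + 7064.2 + 81259 = 126517
T ≈ 30.61 °C (< 100 °C, so full condensation is consistent).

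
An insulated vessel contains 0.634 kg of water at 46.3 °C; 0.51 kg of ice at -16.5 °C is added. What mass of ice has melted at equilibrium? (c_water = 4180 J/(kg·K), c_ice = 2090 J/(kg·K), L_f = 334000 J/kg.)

m_melted ≈ 0.315 kg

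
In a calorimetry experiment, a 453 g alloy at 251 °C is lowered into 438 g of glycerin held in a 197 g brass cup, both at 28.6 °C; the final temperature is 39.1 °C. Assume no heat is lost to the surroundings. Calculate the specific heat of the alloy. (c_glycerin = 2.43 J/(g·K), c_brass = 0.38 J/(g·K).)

Let T be the final temperature. ΣQ_i = 0:
453·c·(39.1 − 251) + 438·2.43·(39.1 − 28.6) + 197·0.38·(39.1 − 28.6) = 0
-95991 c = -11962
c = -11962/-95991 ≈ 0.1246 J/(g·K)

c ≈ 0.125 J/(g·K)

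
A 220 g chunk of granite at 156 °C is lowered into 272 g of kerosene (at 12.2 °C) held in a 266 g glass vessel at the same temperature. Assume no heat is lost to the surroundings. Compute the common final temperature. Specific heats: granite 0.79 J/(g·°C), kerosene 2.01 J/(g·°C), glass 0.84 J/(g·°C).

Heat gained plus heat lost sum to zero:
220×0.79×(T − 156) + 272×2.01×(T − 12.2) + 266×0.84×(T − 12.2) = 0
(173.8 + 546.72 + 223.44) T = 173.8×156 + 546.72×12.2 + 223.44×12.2
T = 36509/943.96 ≈ 38.68 °C

T_f ≈ 38.7 °C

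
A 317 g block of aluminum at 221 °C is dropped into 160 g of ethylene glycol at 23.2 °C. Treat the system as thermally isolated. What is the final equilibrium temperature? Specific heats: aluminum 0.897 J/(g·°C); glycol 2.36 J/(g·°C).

T_f ≈ 108.2 °C

Conservation of energy gives ΣQ = 0:
317*0.897*(T − 221) + 160*2.36*(T − 23.2) = 0
284.35(T − 221) + 377.6(T − 23.2) = 0
(284.35 + 377.6) T = 284.35*221 + 377.6*23.2
T = 71601/661.95 ≈ 108.17 °C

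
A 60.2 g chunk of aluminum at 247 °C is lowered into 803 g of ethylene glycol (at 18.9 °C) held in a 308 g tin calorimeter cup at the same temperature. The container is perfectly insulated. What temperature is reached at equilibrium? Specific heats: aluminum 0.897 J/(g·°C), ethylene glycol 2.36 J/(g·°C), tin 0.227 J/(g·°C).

T_f ≈ 25.0 °C

Let T be the final temperature. ΣQ_i = 0:
60.2·0.897·(T − 247) + 803·2.36·(T − 18.9) + 308·0.227·(T − 18.9) = 0
(54 + 1895.1 + 69.92) T = 54·247 + 1895.1·18.9 + 69.92·18.9
T = 50476/2019 ≈ 25.00 °C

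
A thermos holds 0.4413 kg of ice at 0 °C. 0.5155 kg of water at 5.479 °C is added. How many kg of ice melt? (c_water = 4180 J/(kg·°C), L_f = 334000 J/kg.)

Heat available from the water dropping to 0 °C: 0.5155×4180×5.479 = 11806 J.
Melting all 0.4413 kg of ice would need 0.4413×334000 = 147394 J.
Since 11806 < 147394 J, not all the ice melts; equilibrium is at 0 °C.
m_melt = 11806 / L_f = 0.03535 kg.

m_melted ≈ 0.0353 kg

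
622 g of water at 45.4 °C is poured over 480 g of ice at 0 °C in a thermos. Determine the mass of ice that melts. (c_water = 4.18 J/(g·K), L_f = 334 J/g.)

m_melted ≈ 353 g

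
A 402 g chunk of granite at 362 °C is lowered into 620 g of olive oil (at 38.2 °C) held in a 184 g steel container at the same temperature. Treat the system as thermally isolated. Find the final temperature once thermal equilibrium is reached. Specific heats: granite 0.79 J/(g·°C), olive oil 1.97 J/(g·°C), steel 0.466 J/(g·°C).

T_f ≈ 101.5 °C

Setting the total heat transfer to zero:
402×0.79×(T − 362) + 620×1.97×(T − 38.2) + 184×0.466×(T − 38.2) = 0
317.58(T − 362) + 1221.4(T − 38.2) + 85.74(T − 38.2) = 0
(317.58 + 1221.4 + 85.74) T = 317.58×362 + 1221.4×38.2 + 85.74×38.2
T = 164897 / 1624.7 = 101 °C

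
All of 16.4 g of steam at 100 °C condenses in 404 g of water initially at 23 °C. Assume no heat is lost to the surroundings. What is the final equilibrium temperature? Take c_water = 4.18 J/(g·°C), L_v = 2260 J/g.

Energy conservation, ΣQ = 0:
latent heat released on condensation: 16.4·2260 = 37064
  condensate cools 100→T: 16.4·4.18·(T − 100) = 68.55(T − 100)
  water warms: 404·4.18·(T − 23) = 1688.7(T − 23)
1757.3 T = 37064 + 6855.2 + 38841 = 82760
T ≈ 47.10 °C (< 100 °C, so full condensation is consistent).

T_f ≈ 47.1 °C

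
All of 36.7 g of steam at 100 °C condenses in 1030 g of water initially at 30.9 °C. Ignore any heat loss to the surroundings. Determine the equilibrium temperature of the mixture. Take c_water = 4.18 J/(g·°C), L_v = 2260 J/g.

Taking heat into each body as positive, Σ m c ΔT = 0:
latent heat released on condensation: 36.7×2260 = 82942; condensate cools 100→T: 36.7×4.18×(T − 100) = 153.41(T − 100); original water: 4305.4(T − 30.9)
4458.8 T = 82942 + 15341 + 133037 = 231319
T ≈ 51.88 °C, under the boiling point, so the assumption holds.

T_f ≈ 51.9 °C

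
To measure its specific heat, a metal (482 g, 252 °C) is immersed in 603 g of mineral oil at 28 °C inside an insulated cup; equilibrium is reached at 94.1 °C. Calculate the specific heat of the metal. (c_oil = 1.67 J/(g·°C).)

Let T be the final temperature. ΣQ_i = 0:
482·c·(94.1 − 252) + 603·1.67·(94.1 − 28) = 0
-76108 c = -66563
c = -66563/-76108 ≈ 0.8746 J/(g·°C)

c ≈ 0.875 J/(g·°C)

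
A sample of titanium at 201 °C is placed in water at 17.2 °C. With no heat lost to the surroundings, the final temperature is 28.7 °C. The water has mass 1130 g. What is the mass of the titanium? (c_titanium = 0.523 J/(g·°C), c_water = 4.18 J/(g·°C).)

Heat lost by the titanium = heat gained by the water:
m·0.523·(201 − 28.7) = 1130·4.18·(28.7 − 17.2)
90.11 m = 54319  ⇒  m ≈ 602.8 g

m ≈ 603 g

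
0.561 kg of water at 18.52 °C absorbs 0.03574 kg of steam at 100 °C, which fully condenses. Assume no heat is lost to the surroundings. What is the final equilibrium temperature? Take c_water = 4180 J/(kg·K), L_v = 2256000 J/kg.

T_f ≈ 55.7 °C

Sum of m c ΔT and latent-heat terms is zero:
steam→water at 100 °C releases m L_v = 0.03574×2256000 = 80629; condensate cools 100→T: 0.03574×4180×(T − 100) = 149.39(T − 100); water warms: 0.561×4180×(T − 18.52) = 2345(T − 18.52)
2494.4 T = 80629 + 14939 + 43429 = 138998
T ≈ 55.72 °C, under the boiling point, so the assumption holds.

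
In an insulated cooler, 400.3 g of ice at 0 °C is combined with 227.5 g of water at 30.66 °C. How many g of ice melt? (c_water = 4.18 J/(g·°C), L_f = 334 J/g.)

m_melted ≈ 87.3 g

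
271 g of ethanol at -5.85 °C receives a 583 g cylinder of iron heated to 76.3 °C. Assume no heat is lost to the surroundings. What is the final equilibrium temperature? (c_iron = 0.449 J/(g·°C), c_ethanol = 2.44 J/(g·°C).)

T_f ≈ 17.4 °C

Let T be the final temperature. ΣQ_i = 0:
583·0.449·(T − 76.3) + 271·2.44·(T − (-5.85)) = 0
(261.77 + 661.24) T = 261.77·76.3 + 661.24·(-5.85)
T = 16105/923.01 ≈ 17.45 °C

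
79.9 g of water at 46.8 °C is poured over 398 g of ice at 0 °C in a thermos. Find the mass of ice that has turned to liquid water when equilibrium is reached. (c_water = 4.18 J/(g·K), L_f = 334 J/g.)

m_melted ≈ 46.8 g

Heat available from the water dropping to 0 °C: 79.9·4.18·46.8 = 15630 J.
Fully melting the ice requires m_ice L_f = 398·334 = 132932 J.
15630 J < 132932 J, so only part of the ice melts and the system sits at 0 °C.
Mass melted = 15630/334 ≈ 46.8 g.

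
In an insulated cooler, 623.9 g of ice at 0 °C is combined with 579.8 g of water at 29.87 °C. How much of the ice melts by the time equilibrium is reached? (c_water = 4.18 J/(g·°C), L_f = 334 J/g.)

Heat available from the water dropping to 0 °C: 579.8·4.18·29.87 = 72392 J.
To melt every bit of ice: 623.9·334 = 208383 J.
72392 J < 208383 J, so only part of the ice melts and the system sits at 0 °C.
m_melted·334 = 72392  ⇒  m_melted ≈ 216.7 g.

m_melted ≈ 217 g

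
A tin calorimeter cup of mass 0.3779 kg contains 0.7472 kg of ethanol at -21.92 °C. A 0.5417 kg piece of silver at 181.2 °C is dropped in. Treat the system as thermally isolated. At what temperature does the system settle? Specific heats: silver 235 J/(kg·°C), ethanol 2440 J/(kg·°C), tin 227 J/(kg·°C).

T_f ≈ -9.2 °C

T_f is the heat-capacity-weighted average of the initial temperatures:
T_f = (127.3·181.2 + 1823.2·(-21.92) + 85.78·(-21.92)) / (127.3 + 1823.2 + 85.78)
    = -18778 / 2036.3 ≈ -9.22 °C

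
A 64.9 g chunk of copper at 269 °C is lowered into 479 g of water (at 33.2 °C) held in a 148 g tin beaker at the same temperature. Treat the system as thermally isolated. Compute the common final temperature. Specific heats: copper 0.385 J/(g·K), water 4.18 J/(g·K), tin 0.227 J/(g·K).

Net heat exchanged in the isolated system is zero:
64.9×0.385×(T − 269) + 479×4.18×(T − 33.2) + 148×0.227×(T − 33.2) = 0
(24.99 + 2002.2 + 33.6) T = 24.99×269 + 2002.2×33.2 + 33.6×33.2
T = 74310/2060.8 ≈ 36.06 °C

T_f ≈ 36.1 °C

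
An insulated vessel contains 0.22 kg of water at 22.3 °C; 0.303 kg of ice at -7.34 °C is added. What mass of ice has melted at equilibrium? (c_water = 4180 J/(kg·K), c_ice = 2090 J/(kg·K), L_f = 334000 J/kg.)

m_melted ≈ 0.0475 kg

Cooling the water to 0 °C releases 0.22·4180·22.3 = 20507 J.
Of that, 0.303·2090·7.34 = 4648.2 J goes to bring the ice to 0 °C, leaving 15859 J.
Melting all 0.303 kg of ice would need 0.303·334000 = 101202 J.
15859 J < 101202 J, so only part of the ice melts and the system sits at 0 °C.
m_melted·334000 = 15859  ⇒  m_melted ≈ 0.04748 kg.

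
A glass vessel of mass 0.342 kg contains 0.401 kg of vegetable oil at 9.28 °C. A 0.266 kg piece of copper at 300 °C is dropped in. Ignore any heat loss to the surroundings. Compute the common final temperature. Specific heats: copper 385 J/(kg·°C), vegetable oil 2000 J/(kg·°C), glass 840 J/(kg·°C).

Conservation of energy gives ΣQ = 0:
0.266×385×(T − 300) + 0.401×2000×(T − 9.28) + 0.342×840×(T − 9.28) = 0
(102.41 + 802 + 287.28) T = 102.41×300 + 802×9.28 + 287.28×9.28
T = 40832/1191.7 ≈ 34.26 °C

T_f ≈ 34.3 °C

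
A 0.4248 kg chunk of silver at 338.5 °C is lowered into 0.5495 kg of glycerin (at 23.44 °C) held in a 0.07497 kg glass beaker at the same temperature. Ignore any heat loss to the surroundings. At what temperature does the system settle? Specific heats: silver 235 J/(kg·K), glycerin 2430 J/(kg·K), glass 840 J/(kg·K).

T_f ≈ 44.4 °C

Conservation of energy gives ΣQ = 0:
0.4248×235×(T − 338.5) + 0.5495×2430×(T − 23.44) + 0.07497×840×(T − 23.44) = 0
99.83(T − 338.5) + 1335.3(T − 23.44) + 62.97(T − 23.44) = 0
(99.83 + 1335.3 + 62.97) T = 99.83×338.5 + 1335.3×23.44 + 62.97×23.44
T = 66567 / 1498.1 = 44.4 °C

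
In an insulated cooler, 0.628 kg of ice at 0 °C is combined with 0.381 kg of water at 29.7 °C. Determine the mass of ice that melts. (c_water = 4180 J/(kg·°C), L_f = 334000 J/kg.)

m_melted ≈ 0.142 kg

Heat available from the water dropping to 0 °C: 0.381×4180×29.7 = 47300 J.
Fully melting the ice requires m_ice L_f = 0.628×334000 = 209752 J.
47300 J < 209752 J, so only part of the ice melts and the system sits at 0 °C.
m_melt = 47300 / L_f = 0.1416 kg.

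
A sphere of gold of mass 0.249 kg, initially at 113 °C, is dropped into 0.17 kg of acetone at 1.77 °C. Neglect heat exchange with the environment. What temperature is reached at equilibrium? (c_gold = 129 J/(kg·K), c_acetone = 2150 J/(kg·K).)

T_f ≈ 10.8 °C

Set heat shed by the hot body equal to heat absorbed by the cold body:
0.249×129×(113 − T) = 0.17×2150×(T − 1.77)
32.12(113 − T) = 365.5(T − 1.77)
397.62 T = 4276.6  ⇒  T ≈ 10.76 °C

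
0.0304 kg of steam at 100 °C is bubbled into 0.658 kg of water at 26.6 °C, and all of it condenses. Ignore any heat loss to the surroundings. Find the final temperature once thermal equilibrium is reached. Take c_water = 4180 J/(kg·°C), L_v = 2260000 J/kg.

T_f ≈ 53.7 °C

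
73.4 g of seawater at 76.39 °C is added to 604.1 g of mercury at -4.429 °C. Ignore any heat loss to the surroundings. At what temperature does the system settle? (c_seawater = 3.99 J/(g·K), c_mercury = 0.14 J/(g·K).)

T_f ≈ 58.3 °C

Heat lost by the seawater equals heat gained by the mercury:
73.4*3.99*(76.39 − T) = 604.1*0.14*(T − (-4.429))
292.87(76.39 − T) = 84.57(T − (-4.429))
377.44 T = 21997  ⇒  T ≈ 58.28 °C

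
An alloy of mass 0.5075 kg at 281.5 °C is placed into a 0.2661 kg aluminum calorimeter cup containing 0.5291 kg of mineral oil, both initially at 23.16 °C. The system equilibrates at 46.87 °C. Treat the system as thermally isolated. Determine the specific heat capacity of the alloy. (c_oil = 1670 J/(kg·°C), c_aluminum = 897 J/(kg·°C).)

c ≈ 223 J/(kg·°C)

Setting the total heat transfer to zero:
0.5075×c×(46.87 − 281.5) + 0.5291×1670×(46.87 − 23.16) + 0.2661×897×(46.87 − 23.16) = 0
-119.07 c = -26609
c = -26609/-119.07 ≈ 223.5 J/(kg·°C)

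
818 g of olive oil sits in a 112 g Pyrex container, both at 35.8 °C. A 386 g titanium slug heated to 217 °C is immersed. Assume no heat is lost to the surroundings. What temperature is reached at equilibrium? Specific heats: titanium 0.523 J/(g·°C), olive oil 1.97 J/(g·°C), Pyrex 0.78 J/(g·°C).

T_f ≈ 55.0 °C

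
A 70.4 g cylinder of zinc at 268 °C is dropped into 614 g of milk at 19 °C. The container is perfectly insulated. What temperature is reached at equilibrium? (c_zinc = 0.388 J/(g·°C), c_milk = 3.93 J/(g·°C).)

Conservation of energy gives ΣQ = 0:
70.4·0.388·(T − 268) + 614·3.93·(T − 19) = 0
27.32(T − 268) + 2413(T − 19) = 0
2440.3 T = 53168
T ≈ 21.79 °C

T_f ≈ 21.8 °C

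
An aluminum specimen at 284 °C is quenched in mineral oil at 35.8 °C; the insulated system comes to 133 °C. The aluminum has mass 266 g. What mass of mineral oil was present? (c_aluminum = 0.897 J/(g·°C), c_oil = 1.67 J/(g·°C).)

m ≈ 222 g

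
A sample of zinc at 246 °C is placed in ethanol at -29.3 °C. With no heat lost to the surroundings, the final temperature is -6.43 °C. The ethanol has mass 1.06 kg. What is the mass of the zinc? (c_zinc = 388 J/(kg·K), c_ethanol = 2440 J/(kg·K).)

m ≈ 0.604 kg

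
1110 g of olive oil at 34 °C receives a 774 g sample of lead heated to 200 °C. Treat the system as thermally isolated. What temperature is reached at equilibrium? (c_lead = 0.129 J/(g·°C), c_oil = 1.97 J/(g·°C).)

T_f is the heat-capacity-weighted average of the initial temperatures:
T_f = (99.85·200 + 2186.7·34) / (99.85 + 2186.7)
    = 94317 / 2286.5 ≈ 41.25 °C

T_f ≈ 41.2 °C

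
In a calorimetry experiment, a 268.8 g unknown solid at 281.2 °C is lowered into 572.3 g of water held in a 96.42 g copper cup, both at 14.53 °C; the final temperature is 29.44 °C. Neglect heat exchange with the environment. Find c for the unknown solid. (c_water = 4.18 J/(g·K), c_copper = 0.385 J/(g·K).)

c ≈ 0.535 J/(g·K)

Net heat exchanged in the isolated system is zero:
268.8×c×(29.44 − 281.2) + 572.3×4.18×(29.44 − 14.53) + 96.42×0.385×(29.44 − 14.53) = 0
-67673 c = -36221
c = -36221/-67673 ≈ 0.5352 J/(g·K)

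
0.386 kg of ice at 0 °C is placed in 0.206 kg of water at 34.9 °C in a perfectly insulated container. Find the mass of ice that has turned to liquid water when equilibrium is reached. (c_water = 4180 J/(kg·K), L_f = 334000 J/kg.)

m_melted ≈ 0.09 kg

Heat available from the water dropping to 0 °C: 0.206·4180·34.9 = 30052 J.
To melt every bit of ice: 0.386·334000 = 128924 J.
Since 30052 < 128924 J, not all the ice melts; equilibrium is at 0 °C.
m_melted·334000 = 30052  ⇒  m_melted ≈ 0.08998 kg.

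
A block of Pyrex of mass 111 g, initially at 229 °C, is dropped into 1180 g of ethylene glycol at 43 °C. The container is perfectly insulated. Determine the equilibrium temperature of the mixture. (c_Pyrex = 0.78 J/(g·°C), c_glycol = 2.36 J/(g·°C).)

Conservation of energy gives ΣQ = 0:
111×0.78×(T − 229) + 1180×2.36×(T − 43) = 0
2871.4 T = 139573
T = 139573/2871.4 ≈ 48.61 °C

T_f ≈ 48.6 °C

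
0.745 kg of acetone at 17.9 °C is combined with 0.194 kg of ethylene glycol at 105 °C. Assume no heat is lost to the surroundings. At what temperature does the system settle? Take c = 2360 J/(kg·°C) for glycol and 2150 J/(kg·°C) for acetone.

Setting the total heat transfer to zero:
0.194*2360*(T − 105) + 0.745*2150*(T − 17.9) = 0
(457.84 + 1601.8) T = 457.84*105 + 1601.8*17.9
T = 76745/2059.6 ≈ 37.26 °C

T_f ≈ 37.3 °C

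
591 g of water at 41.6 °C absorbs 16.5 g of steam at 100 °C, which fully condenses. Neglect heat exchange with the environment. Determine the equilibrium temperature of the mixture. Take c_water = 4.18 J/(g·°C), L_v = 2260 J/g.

T_f ≈ 57.9 °C

Heat gained plus heat lost sum to zero:
condense steam: −16.5×2260 = −37290; condensed water 100 °C→T: 68.97(T − 100); original water: 2470.4(T − 41.6)
2539.3 T = 37290 + 6897 + 102768 = 146955
T ≈ 57.87 °C (< 100 °C, so full condensation is consistent).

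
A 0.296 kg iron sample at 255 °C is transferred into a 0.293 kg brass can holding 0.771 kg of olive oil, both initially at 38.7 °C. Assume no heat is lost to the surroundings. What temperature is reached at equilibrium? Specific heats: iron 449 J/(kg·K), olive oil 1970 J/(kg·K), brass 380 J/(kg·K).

T_f ≈ 55.0 °C

Conservation of energy gives ΣQ = 0:
0.296×449×(T − 255) + 0.771×1970×(T − 38.7) + 0.293×380×(T − 38.7) = 0
132.9(T − 255) + 1518.9(T − 38.7) + 111.34(T − 38.7) = 0
1763.1 T = 96980
T = 96980 / 1763.1 = 55 °C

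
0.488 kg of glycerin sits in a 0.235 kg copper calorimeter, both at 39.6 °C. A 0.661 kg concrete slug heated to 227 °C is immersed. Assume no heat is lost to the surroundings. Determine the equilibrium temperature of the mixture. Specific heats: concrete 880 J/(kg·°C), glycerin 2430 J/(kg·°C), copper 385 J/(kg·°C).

Conservation of energy gives ΣQ = 0:
0.661*880*(T − 227) + 0.488*2430*(T − 39.6) + 0.235*385*(T − 39.6) = 0
581.68(T − 227) + 1185.8(T − 39.6) + 90.47(T − 39.6) = 0
(581.68 + 1185.8 + 90.47) T = 581.68*227 + 1185.8*39.6 + 90.47*39.6
T = 182583 / 1858 = 98.3 °C

T_f ≈ 98.3 °C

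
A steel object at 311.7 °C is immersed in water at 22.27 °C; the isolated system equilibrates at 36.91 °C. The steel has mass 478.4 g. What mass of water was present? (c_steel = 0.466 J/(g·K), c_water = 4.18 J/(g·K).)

Heat gained plus heat lost sum to zero:
478.4×0.466×(36.91 − 311.7) + m×4.18×(36.91 − 22.27) = 0
61.2 m = 61260
m = 61260/61.2 ≈ 1001 g

m ≈ 1000 g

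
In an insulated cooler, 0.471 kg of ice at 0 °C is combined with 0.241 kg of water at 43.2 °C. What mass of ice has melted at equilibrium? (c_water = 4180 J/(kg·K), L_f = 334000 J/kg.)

m_melted ≈ 0.13 kg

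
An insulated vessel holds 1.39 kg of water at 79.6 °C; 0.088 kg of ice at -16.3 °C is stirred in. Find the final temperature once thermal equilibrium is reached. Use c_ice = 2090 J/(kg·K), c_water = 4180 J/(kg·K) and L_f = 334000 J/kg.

T_f ≈ 69.6 °C

Setting the total heat transfer to zero:
warm ice to 0 °C: 0.088×2090×(0 − (-16.3)) = 2997.9
  fusion: m_ice L_f = 0.088×334000 = 29392
  meltwater 0→T: 0.088×4180×T = 367.84 T
  water cools: 1.39×4180×(T − 79.6) = 5810.2(T − 79.6)
6178 T = 462492 − 32390 = 430102
T ≈ 69.62 °C. Since T > 0 °C, the all-ice-melts assumption holds.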